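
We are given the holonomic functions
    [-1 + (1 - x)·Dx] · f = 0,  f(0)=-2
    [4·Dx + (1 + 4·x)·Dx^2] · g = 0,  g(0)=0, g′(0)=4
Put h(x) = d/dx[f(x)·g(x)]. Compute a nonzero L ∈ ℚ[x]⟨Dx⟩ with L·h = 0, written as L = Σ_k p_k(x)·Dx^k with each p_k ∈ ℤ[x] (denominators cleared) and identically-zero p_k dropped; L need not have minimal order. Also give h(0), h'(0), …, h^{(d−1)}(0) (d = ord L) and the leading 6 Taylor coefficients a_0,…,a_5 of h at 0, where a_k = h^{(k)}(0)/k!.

f: a_k = -2, -2, -2, -2, -2, -2, …
g: a_k = 0, 4, -8, 64/3, -64, 1024/5, …
f·g: L₀ = L_f ⊗_s L_g, ord ≤ 1·2.
Differentiate: ansatz ord ≤ ord L₀ ⇒ L.
L = 16 + (-5 + 20·x)·Dx + (-1 - 3·x + 4·x^2)·Dx^2  (order 2).
h: a_k = -8, 16, -104, 1120/3, -4744/3, 31472/5, …
ICs: h(0) = -8, h′(0) = 16.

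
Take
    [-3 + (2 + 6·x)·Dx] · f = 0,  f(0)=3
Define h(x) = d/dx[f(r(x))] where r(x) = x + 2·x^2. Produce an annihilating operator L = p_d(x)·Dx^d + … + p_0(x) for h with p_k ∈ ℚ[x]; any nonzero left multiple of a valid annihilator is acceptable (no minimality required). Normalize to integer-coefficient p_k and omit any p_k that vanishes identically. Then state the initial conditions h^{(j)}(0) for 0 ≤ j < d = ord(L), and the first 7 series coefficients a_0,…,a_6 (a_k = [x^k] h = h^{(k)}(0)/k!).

L = 5 + (-2 - 14·x - 36·x^2 - 48·x^3)·Dx  (order 1).
h: a_k = 9/2, 45/4, -405/16, 945/32, 6075/256, -100845/512, 876015/2048, …
ICs: h(0) = 9/2.

f: a_k = 3, 9/2, -27/8, 81/16, -1215/128, 5103/256, -45927/1024, …
Change of var in L_f (x↦r) gives L₀.
Derive L from L₀ (diff closure).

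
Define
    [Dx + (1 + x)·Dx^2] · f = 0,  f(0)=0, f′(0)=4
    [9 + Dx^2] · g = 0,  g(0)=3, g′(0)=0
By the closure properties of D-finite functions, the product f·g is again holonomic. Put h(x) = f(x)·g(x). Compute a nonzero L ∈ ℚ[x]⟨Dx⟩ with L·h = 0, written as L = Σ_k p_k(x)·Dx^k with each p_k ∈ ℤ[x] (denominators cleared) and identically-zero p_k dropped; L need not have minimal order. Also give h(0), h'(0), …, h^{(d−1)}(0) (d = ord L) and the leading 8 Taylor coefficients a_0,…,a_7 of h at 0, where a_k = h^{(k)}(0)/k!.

f: a_k = 0, 4, -2, 4/3, -1, 4/5, -2/3, 4/7, …
g: a_k = 3, 0, -27/2, 0, 81/8, 0, -243/80, 0, …
Product ⇒ symmetric product L₀, ord ≤ 4.
L = (2493 + 10854·x + 17091·x^2 + 11664·x^3 + 2916·x^4) + (612 + 1908·x + 1944·x^2 + 648·x^3)·Dx + (592 + 2484·x + 3834·x^2 + 2592·x^3 + 648·x^4)·Dx^2 + (68 + 212·x + 216·x^2 + 72·x^3)·Dx^3 + (35 + 142·x + 215·x^2 + 144·x^3 + 36·x^4)·Dx^4  (order 4).
h: a_k = 0, 12, -6, -50, 24, 249/10, -35/4, -1083/140, …
ICs: h(0) = 0, h′(0) = 12, h′′(0) = -12, h′′′(0) = -300.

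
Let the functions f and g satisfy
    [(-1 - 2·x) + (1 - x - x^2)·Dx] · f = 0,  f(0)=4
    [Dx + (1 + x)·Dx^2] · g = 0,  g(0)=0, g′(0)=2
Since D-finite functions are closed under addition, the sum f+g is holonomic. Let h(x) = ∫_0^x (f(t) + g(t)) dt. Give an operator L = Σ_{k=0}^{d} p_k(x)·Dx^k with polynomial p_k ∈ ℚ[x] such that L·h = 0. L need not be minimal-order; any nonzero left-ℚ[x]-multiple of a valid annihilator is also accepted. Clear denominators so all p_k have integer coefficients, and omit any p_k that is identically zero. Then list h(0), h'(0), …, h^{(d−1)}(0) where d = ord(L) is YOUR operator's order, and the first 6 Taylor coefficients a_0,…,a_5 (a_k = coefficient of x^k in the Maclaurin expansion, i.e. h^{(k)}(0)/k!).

L = (26 + 70·x + 76·x^2 + 36·x^3 + 12·x^4)·Dx^2 + (16 + 84·x + 160·x^2 + 144·x^3 + 74·x^4 + 20·x^5)·Dx^3 + (-5 - 11·x + x^2 + 23·x^3 + 29·x^4 + 17·x^5 + 4·x^6)·Dx^4  (order 4).
h: a_k = 0, 4, 3, 7/3, 19/6, 39/10, …
ICs: h(0) = 0, h′(0) = 4, h′′(0) = 6, h′′′(0) = 14.

f: a_k = 4, 4, 8, 12, 20, 32, …
g: a_k = 0, 2, -1, 2/3, -1/2, 2/5, …
f+g: L₀ = lclm(L_f,L_g), ord ≤ 1+2.
Integrate: L := L₀·Dx.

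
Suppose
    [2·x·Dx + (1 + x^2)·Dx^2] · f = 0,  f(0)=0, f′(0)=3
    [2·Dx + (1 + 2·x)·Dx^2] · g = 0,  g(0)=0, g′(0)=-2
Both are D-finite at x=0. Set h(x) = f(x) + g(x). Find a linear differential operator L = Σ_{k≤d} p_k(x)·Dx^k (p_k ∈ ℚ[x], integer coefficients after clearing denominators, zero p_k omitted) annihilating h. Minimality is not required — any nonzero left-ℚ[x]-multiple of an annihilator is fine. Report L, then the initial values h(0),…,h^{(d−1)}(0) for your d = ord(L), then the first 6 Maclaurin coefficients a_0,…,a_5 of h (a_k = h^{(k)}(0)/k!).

L = (-2 - 12·x + 6·x^2 + 4·x^3)·Dx + (-5 - 4·x - 9·x^2 + 12·x^3 + 8·x^4)·Dx^2 + (-1 - x + 2·x^2 + x^3 + 3·x^4 + 2·x^5)·Dx^3  (order 3).
h: a_k = 0, 1, 2, -11/3, 4, -29/5, …
ICs: h(0) = 0, h′(0) = 1, h′′(0) = 4.

f: a_k = 0, 3, 0, -1, 0, 3/5, …
g: a_k = 0, -2, 2, -8/3, 4, -32/5, …
h₀=f+g: left-lcm gives L₀, ord ≤ 4.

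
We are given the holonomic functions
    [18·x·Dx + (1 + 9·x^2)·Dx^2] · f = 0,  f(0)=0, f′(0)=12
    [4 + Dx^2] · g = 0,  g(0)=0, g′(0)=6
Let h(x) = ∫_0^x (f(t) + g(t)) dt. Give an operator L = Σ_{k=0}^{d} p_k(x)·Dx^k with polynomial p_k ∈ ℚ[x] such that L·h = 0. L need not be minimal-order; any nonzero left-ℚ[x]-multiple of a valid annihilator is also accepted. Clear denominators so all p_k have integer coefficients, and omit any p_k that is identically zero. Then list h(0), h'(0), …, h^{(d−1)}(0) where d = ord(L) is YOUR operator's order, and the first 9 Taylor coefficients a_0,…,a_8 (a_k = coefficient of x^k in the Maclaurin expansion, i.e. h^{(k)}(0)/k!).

f: a_k = 0, 12, 0, -36, 0, 972/5, 0, -8748/7, 0, …
g: a_k = 0, 6, 0, -4, 0, 4/5, 0, -8/105, 0, …
f+g: L₀ = lclm(L_f,L_g), ord ≤ 2+2.
Integrate: L := L₀·Dx.
L = (-3744·x + 37584·x^3 + 11664·x^5)·Dx^2 + (-28 + 864·x^2 + 10692·x^4 + 5832·x^6)·Dx^3 + (-936·x + 9396·x^3 + 2916·x^5)·Dx^4 + (-7 + 216·x^2 + 2673·x^4 + 1458·x^6)·Dx^5  (order 5).
h: a_k = 0, 0, 9, 0, -10, 0, 488/15, 0, -32807/210, …
ICs: h(0) = 0, h′(0) = 0, h′′(0) = 18, h′′′(0) = 0, h′′′′(0) = -240.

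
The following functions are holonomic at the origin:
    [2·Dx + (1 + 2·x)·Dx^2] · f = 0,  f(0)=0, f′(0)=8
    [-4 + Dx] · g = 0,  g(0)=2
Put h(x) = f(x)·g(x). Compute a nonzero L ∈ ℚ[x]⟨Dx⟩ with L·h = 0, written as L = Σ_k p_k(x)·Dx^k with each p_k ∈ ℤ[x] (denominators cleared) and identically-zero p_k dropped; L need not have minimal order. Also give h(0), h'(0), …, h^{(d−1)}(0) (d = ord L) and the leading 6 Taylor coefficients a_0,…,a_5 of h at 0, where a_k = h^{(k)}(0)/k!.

f: a_k = 0, 8, -8, 32/3, -16, 128/5, …
g: a_k = 2, 8, 16, 64/3, 64/3, 256/15, …
f·g: L₀ = L_f ⊗_s L_g, ord ≤ 2·1.
L = (8 + 32·x) + (-6 - 16·x)·Dx + (1 + 2·x)·Dx^2  (order 2).
h: a_k = 0, 16, 48, 256/3, 96, 1408/15, …
ICs: h(0) = 0, h′(0) = 16.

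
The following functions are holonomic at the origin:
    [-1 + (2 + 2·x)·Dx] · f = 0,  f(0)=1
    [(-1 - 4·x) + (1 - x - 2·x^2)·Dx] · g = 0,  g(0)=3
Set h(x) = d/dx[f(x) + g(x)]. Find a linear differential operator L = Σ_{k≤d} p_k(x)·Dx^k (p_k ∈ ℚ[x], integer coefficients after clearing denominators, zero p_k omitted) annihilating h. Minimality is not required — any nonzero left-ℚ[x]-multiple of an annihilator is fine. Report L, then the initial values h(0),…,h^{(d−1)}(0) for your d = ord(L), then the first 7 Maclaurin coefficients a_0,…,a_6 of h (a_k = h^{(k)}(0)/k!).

f: a_k = 1, 1/2, -1/8, 1/16, -5/128, 7/256, -21/1024, …
g: a_k = 3, 3, 9, 15, 33, 63, 129, …
h₀=f+g: left-lcm gives L₀, ord ≤ 2.
Derive L from L₀ (diff closure).
L = (-78 - 288·x - 288·x^2 - 240·x^3) + (-117 - 693·x - 1188·x^2 - 1332·x^3 - 720·x^4)·Dx + (26 + 52·x + 2·x^2 - 208·x^3 - 344·x^4 - 160·x^5)·Dx^2  (order 2).
h: a_k = 7/2, 71/4, 723/16, 4219/32, 80675/256, 396225/512, 3655911/2048, …
ICs: h(0) = 7/2, h′(0) = 71/4.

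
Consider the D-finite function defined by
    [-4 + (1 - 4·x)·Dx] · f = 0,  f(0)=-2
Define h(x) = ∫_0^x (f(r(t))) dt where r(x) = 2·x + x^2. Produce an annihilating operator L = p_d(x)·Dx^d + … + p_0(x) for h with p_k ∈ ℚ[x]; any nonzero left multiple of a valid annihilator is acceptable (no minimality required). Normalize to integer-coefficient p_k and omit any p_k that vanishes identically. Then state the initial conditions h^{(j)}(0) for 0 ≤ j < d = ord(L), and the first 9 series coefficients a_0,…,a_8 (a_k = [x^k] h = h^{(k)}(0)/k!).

L = (8 + 8·x)·Dx + (-1 + 8·x + 4·x^2)·Dx^2  (order 2).
h: a_k = 0, -2, -8, -136/3, -288, -1952, -41344/3, -700544/7, -741888, …
ICs: h(0) = 0, h′(0) = -2.

f: a_k = -2, -8, -32, -128, -512, -2048, -8192, -32768, -131072, …
L₀ from L_f via x↦r, Dx↦r'^{-1}Dx.
Integrate: L := L₀·Dx.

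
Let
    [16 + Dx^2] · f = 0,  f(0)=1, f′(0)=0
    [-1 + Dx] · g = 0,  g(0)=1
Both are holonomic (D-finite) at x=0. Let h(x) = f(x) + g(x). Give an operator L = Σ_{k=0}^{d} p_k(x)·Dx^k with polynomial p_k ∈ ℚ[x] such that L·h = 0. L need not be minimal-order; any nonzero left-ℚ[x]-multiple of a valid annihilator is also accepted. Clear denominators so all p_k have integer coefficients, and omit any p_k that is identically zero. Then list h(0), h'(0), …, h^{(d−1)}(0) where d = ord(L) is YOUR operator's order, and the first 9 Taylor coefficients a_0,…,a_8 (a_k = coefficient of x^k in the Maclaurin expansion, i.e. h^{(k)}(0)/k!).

L = -16 + 16·Dx - Dx^2 + Dx^3  (order 3).
h: a_k = 2, 1, -15/2, 1/6, 257/24, 1/120, -91/16, 1/5040, 65537/40320, …
ICs: h(0) = 2, h′(0) = 1, h′′(0) = -15.

f: a_k = 1, 0, -8, 0, 32/3, 0, -256/45, 0, 512/315, …
g: a_k = 1, 1, 1/2, 1/6, 1/24, 1/120, 1/720, 1/5040, 1/40320, …
L₀ := lclm(L_f,L_g); ord L₀ ≤ 2+1.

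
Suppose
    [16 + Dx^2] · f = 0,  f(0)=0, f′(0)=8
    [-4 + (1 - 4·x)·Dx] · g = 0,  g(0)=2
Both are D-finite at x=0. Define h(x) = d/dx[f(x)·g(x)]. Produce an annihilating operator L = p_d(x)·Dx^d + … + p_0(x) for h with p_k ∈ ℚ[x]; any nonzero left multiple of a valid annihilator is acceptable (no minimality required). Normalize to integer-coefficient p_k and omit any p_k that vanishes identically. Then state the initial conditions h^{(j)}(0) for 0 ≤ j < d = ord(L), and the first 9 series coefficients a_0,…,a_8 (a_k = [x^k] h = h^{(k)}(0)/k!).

f: a_k = 0, 8, 0, -64/3, 0, 256/15, 0, -2048/315, 0, …
g: a_k = 2, 8, 32, 128, 512, 2048, 8192, 32768, 131072, …
L₀ := L_f ⊗_s L_g (sym. prod.), ord ≤ 2.
h=h₀': d/dx-closure on L₀ ⇒ L.
L = (-16 - 128·x + 256·x^2) + (-8 + 32·x)·Dx + (1 - 8·x + 16·x^2)·Dx^2  (order 2).
h: a_k = 16, 128, 640, 10240/3, 51712/3, 413696/5, 17371136/45, 555876352/315, 2501451776/315, …
ICs: h(0) = 16, h′(0) = 128.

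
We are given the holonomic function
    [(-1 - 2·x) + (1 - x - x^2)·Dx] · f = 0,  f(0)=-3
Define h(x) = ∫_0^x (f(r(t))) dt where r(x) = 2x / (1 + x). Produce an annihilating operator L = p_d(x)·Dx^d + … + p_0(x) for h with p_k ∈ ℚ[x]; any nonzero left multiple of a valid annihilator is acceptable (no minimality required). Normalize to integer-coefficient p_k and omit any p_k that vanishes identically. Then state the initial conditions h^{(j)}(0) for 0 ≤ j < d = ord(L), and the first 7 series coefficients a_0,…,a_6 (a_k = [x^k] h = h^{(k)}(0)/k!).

f: a_k = -3, -3, -6, -9, -15, -24, -39, …
Substitute x→r, Dx→(1/r')Dx; clear ⇒ L₀.
h=∫₀ˣh₀: take L = L₀·Dx.
L = (2 + 10·x)·Dx + (-1 - x + 5·x^2 + 5·x^3)·Dx^2  (order 2).
h: a_k = 0, -3, -3, -6, -15/2, -18, -25, …
ICs: h(0) = 0, h′(0) = -3.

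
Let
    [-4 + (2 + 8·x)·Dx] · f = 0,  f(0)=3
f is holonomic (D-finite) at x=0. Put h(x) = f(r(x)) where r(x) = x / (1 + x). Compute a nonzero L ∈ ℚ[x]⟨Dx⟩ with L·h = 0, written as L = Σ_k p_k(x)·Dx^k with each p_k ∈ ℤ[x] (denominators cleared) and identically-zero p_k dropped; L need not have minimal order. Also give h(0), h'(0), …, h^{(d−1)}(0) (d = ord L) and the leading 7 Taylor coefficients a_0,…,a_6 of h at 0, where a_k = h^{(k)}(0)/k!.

L = -2 + (1 + 6·x + 5·x^2)·Dx  (order 1).
h: a_k = 3, 6, -12, 30, -90, 306, -1128, …
ICs: h(0) = 3.

f: a_k = 3, 6, -6, 12, -30, 84, -252, …
h₀=f(r): pull back L_f along r ⇒ L₀.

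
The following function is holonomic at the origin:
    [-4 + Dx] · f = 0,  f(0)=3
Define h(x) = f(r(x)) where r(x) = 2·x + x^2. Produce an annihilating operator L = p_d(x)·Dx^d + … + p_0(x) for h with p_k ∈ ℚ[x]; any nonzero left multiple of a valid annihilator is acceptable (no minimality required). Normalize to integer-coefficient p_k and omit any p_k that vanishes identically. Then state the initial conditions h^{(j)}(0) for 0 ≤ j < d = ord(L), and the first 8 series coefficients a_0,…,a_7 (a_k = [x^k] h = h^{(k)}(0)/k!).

L = (-8 - 8·x) + Dx  (order 1).
h: a_k = 3, 24, 108, 352, 920, 10176/5, 59104/15, 717056/105, …
ICs: h(0) = 3.

f: a_k = 3, 12, 24, 32, 32, 128/5, 256/15, 1024/105, …
Substitute x→r, Dx→(1/r')Dx; clear ⇒ L₀.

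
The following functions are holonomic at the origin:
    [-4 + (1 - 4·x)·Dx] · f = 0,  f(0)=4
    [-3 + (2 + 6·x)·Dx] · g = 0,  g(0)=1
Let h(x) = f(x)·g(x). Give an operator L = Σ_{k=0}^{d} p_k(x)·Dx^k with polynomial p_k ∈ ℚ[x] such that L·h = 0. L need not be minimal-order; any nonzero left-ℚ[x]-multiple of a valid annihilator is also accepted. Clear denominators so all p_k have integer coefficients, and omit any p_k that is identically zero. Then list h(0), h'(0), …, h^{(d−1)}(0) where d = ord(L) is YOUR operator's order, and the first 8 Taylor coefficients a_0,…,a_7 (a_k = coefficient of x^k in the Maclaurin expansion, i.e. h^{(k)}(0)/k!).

L = (11 + 12·x) + (-2 + 2·x + 24·x^2)·Dx  (order 1).
h: a_k = 4, 22, 167/2, 1363/4, 43211/32, 347389/64, 5542915/256, 44415491/512, …
ICs: h(0) = 4.

f: a_k = 4, 16, 64, 256, 1024, 4096, 16384, 65536, …
g: a_k = 1, 3/2, -9/8, 27/16, -405/128, 1701/256, -15309/1024, 72171/2048, …
h₀=f·g: eliminate ⇒ L₀, order ≤ 1·1.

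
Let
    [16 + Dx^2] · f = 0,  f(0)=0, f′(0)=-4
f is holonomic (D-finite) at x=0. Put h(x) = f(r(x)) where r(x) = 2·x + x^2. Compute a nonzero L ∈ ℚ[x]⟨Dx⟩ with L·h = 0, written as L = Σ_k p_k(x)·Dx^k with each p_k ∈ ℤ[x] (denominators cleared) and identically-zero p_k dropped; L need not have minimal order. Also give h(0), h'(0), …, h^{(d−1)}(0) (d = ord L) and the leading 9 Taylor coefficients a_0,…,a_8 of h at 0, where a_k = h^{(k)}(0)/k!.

L = (64 + 192·x + 192·x^2 + 64·x^3) - Dx + (1 + x)·Dx^2  (order 2).
h: a_k = 0, -8, -4, 256/3, 128, -3136/15, -672, -83968/315, 50176/45, …
ICs: h(0) = 0, h′(0) = -8.

f: a_k = 0, -4, 0, 32/3, 0, -128/15, 0, 1024/315, 0, …
h₀=f(r): pull back L_f along r ⇒ L₀.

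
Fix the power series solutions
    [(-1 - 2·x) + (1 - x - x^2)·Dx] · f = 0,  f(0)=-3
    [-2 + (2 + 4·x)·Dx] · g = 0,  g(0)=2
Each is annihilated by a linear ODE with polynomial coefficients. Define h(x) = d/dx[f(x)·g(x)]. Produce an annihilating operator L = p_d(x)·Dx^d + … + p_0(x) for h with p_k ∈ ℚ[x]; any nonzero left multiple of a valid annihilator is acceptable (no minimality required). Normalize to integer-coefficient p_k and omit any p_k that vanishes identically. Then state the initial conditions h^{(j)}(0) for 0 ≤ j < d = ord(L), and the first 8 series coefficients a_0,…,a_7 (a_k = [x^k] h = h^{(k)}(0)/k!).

L = (5 + 30·x + 45·x^2 + 30·x^3 + 15·x^4) + (-2 - 5·x + 10·x^3 + 15·x^4 + 6·x^5)·Dx  (order 1).
h: a_k = -12, -30, -90, -165, -765/2, -2637/4, -5565/4, -18465/8, …
ICs: h(0) = -12.

f: a_k = -3, -3, -6, -9, -15, -24, -39, -63, …
g: a_k = 2, 2, -1, 1, -5/4, 7/4, -21/8, 33/8, …
h₀=f·g: eliminate ⇒ L₀, order ≤ 1·1.
h=h₀': d/dx-closure on L₀ ⇒ L.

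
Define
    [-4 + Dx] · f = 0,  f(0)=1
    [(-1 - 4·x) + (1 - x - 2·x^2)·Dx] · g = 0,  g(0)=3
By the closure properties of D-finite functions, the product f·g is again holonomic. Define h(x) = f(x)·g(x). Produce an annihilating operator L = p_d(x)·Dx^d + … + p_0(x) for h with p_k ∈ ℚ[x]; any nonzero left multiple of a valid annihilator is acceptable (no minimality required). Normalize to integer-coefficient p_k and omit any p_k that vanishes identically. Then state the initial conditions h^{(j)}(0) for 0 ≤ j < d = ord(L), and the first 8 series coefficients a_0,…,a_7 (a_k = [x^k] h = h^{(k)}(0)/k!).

f: a_k = 1, 4, 8, 32/3, 32/3, 128/15, 256/45, 1024/315, …
g: a_k = 3, 3, 9, 15, 33, 63, 129, 255, …
Product ⇒ symmetric product L₀, ord ≤ 1.
L = (5 - 8·x^2) + (-1 + x + 2·x^2)·Dx  (order 1).
h: a_k = 3, 15, 45, 107, 229, 2343/5, 2831/3, 39703/21, …
ICs: h(0) = 3.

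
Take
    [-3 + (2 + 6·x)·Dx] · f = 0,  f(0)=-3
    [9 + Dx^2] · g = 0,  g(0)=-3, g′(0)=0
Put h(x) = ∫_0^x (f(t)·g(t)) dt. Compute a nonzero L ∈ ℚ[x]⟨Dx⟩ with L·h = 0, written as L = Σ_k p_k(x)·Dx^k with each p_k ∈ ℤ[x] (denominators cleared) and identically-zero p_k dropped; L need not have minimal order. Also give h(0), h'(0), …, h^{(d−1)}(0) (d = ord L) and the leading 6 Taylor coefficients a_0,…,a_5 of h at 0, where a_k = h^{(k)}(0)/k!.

L = (63 + 216·x + 324·x^2)·Dx + (-12 - 36·x)·Dx^2 + (4 + 24·x + 36·x^2)·Dx^3  (order 3).
h: a_k = 0, 9, 27/4, -135/8, -729/64, 1215/128, …
ICs: h(0) = 0, h′(0) = 9, h′′(0) = 27/2.

f: a_k = -3, -9/2, 27/8, -81/16, 1215/128, -5103/256, …
g: a_k = -3, 0, 27/2, 0, -81/8, 0, …
Product ⇒ symmetric product L₀, ord ≤ 2.
h=∫₀ˣh₀: take L = L₀·Dx.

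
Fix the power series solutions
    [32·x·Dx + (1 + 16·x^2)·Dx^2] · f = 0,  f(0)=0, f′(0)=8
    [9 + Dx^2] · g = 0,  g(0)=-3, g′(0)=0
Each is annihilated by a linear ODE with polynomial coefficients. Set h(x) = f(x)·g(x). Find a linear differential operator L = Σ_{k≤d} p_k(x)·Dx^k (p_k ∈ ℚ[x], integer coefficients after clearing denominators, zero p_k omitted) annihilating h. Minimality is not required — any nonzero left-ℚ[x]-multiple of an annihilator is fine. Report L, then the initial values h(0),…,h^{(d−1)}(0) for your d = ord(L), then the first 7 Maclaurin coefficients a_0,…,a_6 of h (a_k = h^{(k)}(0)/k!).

L = (16425 + 696384·x^2 + 2778624·x^4 + 11943936·x^6 + 47775744·x^8) + (23616·x + 543744·x^3 + 3981312·x^5 + 21233664·x^7)·Dx + (2050 + 87168·x^2 + 470016·x^4 + 2654208·x^6 + 10616832·x^8)·Dx^2 + (2624·x + 60416·x^3 + 442368·x^5 + 2359296·x^7)·Dx^3 + (25 + 1088·x^2 + 17920·x^4 + 147456·x^6 + 589824·x^8)·Dx^4  (order 4).
h: a_k = 0, -24, 0, 236, 0, -9429/5, 0, …
ICs: h(0) = 0, h′(0) = -24, h′′(0) = 0, h′′′(0) = 1416.

f: a_k = 0, 8, 0, -128/3, 0, 2048/5, 0, …
g: a_k = -3, 0, 27/2, 0, -81/8, 0, 243/80, …
Sym-product of L_f,L_g gives L₀ (≤ ord 4).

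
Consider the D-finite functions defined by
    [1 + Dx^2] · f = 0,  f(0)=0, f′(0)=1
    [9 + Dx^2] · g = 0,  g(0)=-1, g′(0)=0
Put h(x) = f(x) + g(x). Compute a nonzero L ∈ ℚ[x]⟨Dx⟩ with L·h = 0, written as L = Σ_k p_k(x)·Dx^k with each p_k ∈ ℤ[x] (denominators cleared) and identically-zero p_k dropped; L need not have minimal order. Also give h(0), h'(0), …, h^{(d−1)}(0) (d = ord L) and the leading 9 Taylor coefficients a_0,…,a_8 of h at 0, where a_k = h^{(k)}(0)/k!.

f: a_k = 0, 1, 0, -1/6, 0, 1/120, 0, -1/5040, 0, …
g: a_k = -1, 0, 9/2, 0, -27/8, 0, 81/80, 0, -729/4480, …
f+g: L₀ = lclm(L_f,L_g), ord ≤ 2+2.
L = 9 + 10·Dx^2 + Dx^4  (order 4).
h: a_k = -1, 1, 9/2, -1/6, -27/8, 1/120, 81/80, -1/5040, -729/4480, …
ICs: h(0) = -1, h′(0) = 1, h′′(0) = 9, h′′′(0) = -1.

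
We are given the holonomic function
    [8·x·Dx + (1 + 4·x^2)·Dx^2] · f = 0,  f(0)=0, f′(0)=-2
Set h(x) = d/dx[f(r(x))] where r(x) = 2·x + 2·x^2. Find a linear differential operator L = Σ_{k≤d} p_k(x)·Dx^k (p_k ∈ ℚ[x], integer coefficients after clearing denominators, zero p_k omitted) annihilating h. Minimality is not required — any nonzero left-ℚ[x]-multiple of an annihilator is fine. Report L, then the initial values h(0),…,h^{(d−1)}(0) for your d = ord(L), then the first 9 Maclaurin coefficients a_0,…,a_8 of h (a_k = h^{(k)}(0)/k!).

f: a_k = 0, -2, 0, 8/3, 0, -32/5, 0, 128/7, 0, …
f∘r: x↦r, Dx↦Dx/r' in L_f ⇒ L₀.
h=h₀': d/dx-closure on L₀ ⇒ L.
L = (-2 + 32·x + 128·x^2 + 192·x^3 + 96·x^4) + (1 + 2·x + 16·x^2 + 64·x^3 + 80·x^4 + 32·x^5)·Dx  (order 1).
h: a_k = -4, -8, 64, 256, -704, -6016, 2048, 114688, 171008, …
ICs: h(0) = -4.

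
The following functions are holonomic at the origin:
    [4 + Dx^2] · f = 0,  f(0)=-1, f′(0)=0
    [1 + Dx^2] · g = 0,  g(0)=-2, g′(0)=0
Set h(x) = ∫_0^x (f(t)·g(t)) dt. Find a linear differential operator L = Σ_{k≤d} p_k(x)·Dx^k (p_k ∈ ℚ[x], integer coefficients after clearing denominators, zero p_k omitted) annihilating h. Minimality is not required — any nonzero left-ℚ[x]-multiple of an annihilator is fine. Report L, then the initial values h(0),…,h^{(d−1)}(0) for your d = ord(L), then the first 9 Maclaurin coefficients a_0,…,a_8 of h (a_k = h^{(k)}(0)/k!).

f: a_k = -1, 0, 2, 0, -2/3, 0, 4/45, 0, -2/315, …
g: a_k = -2, 0, 1, 0, -1/12, 0, 1/360, 0, -1/20160, …
Product ⇒ symmetric product L₀, ord ≤ 4.
h=∫h₀ ⇒ L = L₀·Dx.
L = 9·Dx + 10·Dx^3 + Dx^5  (order 5).
h: a_k = 0, 2, 0, -5/3, 0, 41/60, 0, -73/504, 0, …
ICs: h(0) = 0, h′(0) = 2, h′′(0) = 0, h′′′(0) = -10, h′′′′(0) = 0.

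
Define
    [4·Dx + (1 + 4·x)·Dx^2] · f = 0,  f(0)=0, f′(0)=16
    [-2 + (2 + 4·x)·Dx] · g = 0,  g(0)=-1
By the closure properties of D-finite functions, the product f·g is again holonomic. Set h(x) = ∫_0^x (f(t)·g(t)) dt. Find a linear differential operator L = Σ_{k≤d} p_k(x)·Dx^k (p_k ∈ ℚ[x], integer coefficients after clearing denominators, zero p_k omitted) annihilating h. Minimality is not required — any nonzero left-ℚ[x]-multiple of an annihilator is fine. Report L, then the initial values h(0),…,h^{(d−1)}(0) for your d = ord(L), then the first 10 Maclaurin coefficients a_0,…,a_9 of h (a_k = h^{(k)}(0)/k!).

L = (-1 + 4·x)·Dx + (2 + 4·x)·Dx^2 + (1 + 8·x + 20·x^2 + 16·x^3)·Dx^3  (order 3).
h: a_k = 0, 0, -8, 16/3, -34/3, 88/3, -3709/45, 8534/35, -209709/280, 746239/315, …
ICs: h(0) = 0, h′(0) = 0, h′′(0) = -16.

f: a_k = 0, 16, -32, 256/3, -256, 4096/5, -8192/3, 65536/7, -32768, 1048576/9, …
g: a_k = -1, -1, 1/2, -1/2, 5/8, -7/8, 21/16, -33/16, 429/128, -715/128, …
L₀ := L_f ⊗_s L_g (sym. prod.), ord ≤ 2.
h=∫₀ˣh₀: take L = L₀·Dx.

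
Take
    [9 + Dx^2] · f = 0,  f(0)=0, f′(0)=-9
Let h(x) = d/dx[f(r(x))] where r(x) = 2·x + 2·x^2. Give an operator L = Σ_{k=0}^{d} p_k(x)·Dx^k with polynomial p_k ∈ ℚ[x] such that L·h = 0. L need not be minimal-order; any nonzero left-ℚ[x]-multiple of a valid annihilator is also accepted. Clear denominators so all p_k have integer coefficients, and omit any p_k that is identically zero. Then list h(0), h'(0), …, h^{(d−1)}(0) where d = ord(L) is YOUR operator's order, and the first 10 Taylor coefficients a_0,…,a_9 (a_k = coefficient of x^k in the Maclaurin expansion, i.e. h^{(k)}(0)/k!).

L = (48 + 288·x + 864·x^2 + 1152·x^3 + 576·x^4) + (-6 - 12·x)·Dx + (1 + 4·x + 4·x^2)·Dx^2  (order 2).
h: a_k = -18, -36, 324, 1296, 648, -5184, -62208/5, -31104/5, 769824/35, 342144/7, …
ICs: h(0) = -18, h′(0) = -36.

f: a_k = 0, -9, 0, 27/2, 0, -243/40, 0, 729/560, 0, -729/4480, …
h₀=f(r): pull back L_f along r ⇒ L₀.
h₀' ⇒ L via d/dx closure of L₀.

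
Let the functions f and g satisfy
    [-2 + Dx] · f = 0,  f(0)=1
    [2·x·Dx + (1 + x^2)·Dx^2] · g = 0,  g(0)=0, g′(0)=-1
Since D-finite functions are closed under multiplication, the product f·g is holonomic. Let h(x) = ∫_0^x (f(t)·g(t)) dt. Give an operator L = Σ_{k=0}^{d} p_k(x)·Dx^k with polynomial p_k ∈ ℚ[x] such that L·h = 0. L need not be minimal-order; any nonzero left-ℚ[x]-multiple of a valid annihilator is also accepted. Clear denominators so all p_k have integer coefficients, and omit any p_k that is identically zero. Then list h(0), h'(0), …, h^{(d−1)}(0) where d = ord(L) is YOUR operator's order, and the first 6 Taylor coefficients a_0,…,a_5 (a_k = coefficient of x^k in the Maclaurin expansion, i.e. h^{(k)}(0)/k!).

f: a_k = 1, 2, 2, 4/3, 2/3, 4/15, …
g: a_k = 0, -1, 0, 1/3, 0, -1/5, …
L₀ := L_f ⊗_s L_g (sym. prod.), ord ≤ 2.
h=∫h₀ ⇒ L = L₀·Dx.
L = (4 - 4·x + 4·x^2)·Dx + (-4 + 2·x - 4·x^2)·Dx^2 + (1 + x^2)·Dx^3  (order 3).
h: a_k = 0, 0, -1/2, -2/3, -5/12, -2/15, …
ICs: h(0) = 0, h′(0) = 0, h′′(0) = -1.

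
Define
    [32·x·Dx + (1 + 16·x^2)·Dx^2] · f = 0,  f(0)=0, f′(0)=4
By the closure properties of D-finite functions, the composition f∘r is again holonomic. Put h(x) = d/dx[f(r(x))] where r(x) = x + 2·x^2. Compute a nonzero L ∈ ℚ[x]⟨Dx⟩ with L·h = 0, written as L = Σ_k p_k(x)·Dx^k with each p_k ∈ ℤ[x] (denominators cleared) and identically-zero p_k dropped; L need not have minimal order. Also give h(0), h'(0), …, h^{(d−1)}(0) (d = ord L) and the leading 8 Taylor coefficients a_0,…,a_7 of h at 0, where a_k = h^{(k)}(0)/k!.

L = (-4 + 32·x + 256·x^2 + 768·x^3 + 768·x^4) + (1 + 4·x + 16·x^2 + 128·x^3 + 320·x^4 + 256·x^5)·Dx  (order 1).
h: a_k = 4, 16, -64, -512, -256, 11264, 40960, -131072, …
ICs: h(0) = 4.

f: a_k = 0, 4, 0, -64/3, 0, 1024/5, 0, -16384/7, …
f∘r: x↦r, Dx↦Dx/r' in L_f ⇒ L₀.
Derive L from L₀ (diff closure).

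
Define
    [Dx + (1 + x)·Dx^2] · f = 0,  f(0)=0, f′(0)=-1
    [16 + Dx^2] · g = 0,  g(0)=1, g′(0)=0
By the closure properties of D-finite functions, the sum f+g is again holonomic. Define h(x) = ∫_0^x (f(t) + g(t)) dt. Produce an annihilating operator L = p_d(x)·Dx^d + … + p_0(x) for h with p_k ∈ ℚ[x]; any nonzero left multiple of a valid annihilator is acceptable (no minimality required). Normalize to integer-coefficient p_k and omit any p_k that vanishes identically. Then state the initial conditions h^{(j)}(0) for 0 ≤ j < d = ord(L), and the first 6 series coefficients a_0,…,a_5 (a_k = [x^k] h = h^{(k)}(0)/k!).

f: a_k = 0, -1, 1/2, -1/3, 1/4, -1/5, …
g: a_k = 1, 0, -8, 0, 32/3, 0, …
Sum ⇒ L₀ = lclm(L_f,L_g) in ℚ(x)⟨Dx⟩.
Integrate: L := L₀·Dx.
L = (176 + 256·x + 128·x^2)·Dx^2 + (144 + 400·x + 384·x^2 + 128·x^3)·Dx^3 + (11 + 16·x + 8·x^2)·Dx^4 + (9 + 25·x + 24·x^2 + 8·x^3)·Dx^5  (order 5).
h: a_k = 0, 1, -1/2, -5/2, -1/12, 131/60, …
ICs: h(0) = 0, h′(0) = 1, h′′(0) = -1, h′′′(0) = -15, h′′′′(0) = -2.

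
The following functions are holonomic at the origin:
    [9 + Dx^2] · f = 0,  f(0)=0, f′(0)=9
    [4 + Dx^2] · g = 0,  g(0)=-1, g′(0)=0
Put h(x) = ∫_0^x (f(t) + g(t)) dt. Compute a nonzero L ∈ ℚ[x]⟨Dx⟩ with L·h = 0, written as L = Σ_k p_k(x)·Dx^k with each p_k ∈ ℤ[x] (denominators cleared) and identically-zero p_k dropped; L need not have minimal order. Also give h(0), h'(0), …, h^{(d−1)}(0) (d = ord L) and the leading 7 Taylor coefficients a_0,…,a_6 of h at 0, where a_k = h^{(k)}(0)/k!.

L = 36·Dx + 13·Dx^3 + Dx^5  (order 5).
h: a_k = 0, -1, 9/2, 2/3, -27/8, -2/15, 81/80, …
ICs: h(0) = 0, h′(0) = -1, h′′(0) = 9, h′′′(0) = 4, h′′′′(0) = -81.

f: a_k = 0, 9, 0, -27/2, 0, 243/40, 0, …
g: a_k = -1, 0, 2, 0, -2/3, 0, 4/45, …
Sum ⇒ L₀ = lclm(L_f,L_g) in ℚ(x)⟨Dx⟩.
∫: right-multiply L₀ by Dx.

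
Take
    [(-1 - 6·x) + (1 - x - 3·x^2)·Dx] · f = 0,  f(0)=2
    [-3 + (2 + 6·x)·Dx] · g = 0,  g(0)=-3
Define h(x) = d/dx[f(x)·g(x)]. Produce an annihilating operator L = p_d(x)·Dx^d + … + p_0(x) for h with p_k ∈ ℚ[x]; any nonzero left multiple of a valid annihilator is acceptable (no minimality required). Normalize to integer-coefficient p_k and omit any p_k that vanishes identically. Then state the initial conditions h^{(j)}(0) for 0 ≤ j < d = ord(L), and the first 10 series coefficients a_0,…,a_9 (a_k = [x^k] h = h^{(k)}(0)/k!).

f: a_k = 2, 2, 8, 14, 38, 80, 194, 434, 1016, 2318, …
g: a_k = -3, -9/2, 27/8, -81/16, 1215/128, -5103/256, 45927/1024, -216513/2048, 8444007/32768, -42220035/65536, …
Product ⇒ symmetric product L₀, ord ≤ 1.
h₀' ⇒ L via d/dx closure of L₀.
L = (35 + 378·x + 1053·x^2 + 1350·x^3 + 1215·x^4) + (-10 - 50·x - 54·x^2 + 162·x^3 + 594·x^4 + 486·x^5)·Dx  (order 1).
h: a_k = -15, -105/2, -1953/8, -9033/16, -272085/128, -1165599/256, -16097109/1024, -65648553/2048, -3548497437/32768, -13610154435/65536, …
ICs: h(0) = -15.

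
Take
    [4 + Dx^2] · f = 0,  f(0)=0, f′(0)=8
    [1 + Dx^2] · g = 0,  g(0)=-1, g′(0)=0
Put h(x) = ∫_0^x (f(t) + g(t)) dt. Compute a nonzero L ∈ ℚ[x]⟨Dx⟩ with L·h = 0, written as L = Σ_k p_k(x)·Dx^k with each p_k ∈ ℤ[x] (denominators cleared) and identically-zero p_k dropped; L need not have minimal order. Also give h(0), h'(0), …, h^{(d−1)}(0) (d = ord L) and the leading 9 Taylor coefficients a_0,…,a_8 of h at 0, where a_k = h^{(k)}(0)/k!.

f: a_k = 0, 8, 0, -16/3, 0, 16/15, 0, -32/315, 0, …
g: a_k = -1, 0, 1/2, 0, -1/24, 0, 1/720, 0, -1/40320, …
f+g: L₀ = lclm(L_f,L_g), ord ≤ 2+2.
∫: right-multiply L₀ by Dx.
L = 4·Dx + 5·Dx^3 + Dx^5  (order 5).
h: a_k = 0, -1, 4, 1/6, -4/3, -1/120, 8/45, 1/5040, -4/315, …
ICs: h(0) = 0, h′(0) = -1, h′′(0) = 8, h′′′(0) = 1, h′′′′(0) = -32.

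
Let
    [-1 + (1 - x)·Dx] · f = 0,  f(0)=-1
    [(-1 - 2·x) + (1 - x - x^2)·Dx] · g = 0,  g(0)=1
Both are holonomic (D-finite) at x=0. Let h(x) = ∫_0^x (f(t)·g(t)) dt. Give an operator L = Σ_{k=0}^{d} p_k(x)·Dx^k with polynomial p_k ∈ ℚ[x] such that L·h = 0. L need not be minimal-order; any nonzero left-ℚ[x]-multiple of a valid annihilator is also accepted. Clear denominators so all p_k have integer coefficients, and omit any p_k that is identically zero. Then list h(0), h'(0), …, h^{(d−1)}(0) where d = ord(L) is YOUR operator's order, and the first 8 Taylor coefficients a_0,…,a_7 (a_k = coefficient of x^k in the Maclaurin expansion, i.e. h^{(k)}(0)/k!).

L = (-2 + 3·x^2)·Dx + (1 - 2·x + x^3)·Dx^2  (order 2).
h: a_k = 0, -1, -1, -4/3, -7/4, -12/5, -10/3, -33/7, …
ICs: h(0) = 0, h′(0) = -1.

f: a_k = -1, -1, -1, -1, -1, -1, -1, -1, …
g: a_k = 1, 1, 2, 3, 5, 8, 13, 21, …
h₀=f·g: eliminate ⇒ L₀, order ≤ 1·1.
h=∫₀ˣh₀: take L = L₀·Dx.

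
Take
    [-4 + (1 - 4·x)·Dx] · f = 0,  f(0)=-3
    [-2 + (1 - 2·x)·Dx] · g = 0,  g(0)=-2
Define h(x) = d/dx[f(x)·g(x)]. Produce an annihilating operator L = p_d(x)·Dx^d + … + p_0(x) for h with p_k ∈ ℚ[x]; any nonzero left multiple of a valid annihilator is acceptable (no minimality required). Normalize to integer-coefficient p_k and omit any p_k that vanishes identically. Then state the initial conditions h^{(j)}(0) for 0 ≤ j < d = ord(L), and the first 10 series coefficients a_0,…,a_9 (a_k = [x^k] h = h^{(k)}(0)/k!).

L = (28 - 144·x + 192·x^2) + (-3 + 26·x - 72·x^2 + 64·x^3)·Dx  (order 1).
h: a_k = 36, 336, 2160, 11904, 60480, 292608, 1370880, 6279168, 28283904, 125767680, …
ICs: h(0) = 36.

f: a_k = -3, -12, -48, -192, -768, -3072, -12288, -49152, -196608, -786432, …
g: a_k = -2, -4, -8, -16, -32, -64, -128, -256, -512, -1024, …
L₀ := L_f ⊗_s L_g (sym. prod.), ord ≤ 1.
Differentiate: ansatz ord ≤ ord L₀ ⇒ L.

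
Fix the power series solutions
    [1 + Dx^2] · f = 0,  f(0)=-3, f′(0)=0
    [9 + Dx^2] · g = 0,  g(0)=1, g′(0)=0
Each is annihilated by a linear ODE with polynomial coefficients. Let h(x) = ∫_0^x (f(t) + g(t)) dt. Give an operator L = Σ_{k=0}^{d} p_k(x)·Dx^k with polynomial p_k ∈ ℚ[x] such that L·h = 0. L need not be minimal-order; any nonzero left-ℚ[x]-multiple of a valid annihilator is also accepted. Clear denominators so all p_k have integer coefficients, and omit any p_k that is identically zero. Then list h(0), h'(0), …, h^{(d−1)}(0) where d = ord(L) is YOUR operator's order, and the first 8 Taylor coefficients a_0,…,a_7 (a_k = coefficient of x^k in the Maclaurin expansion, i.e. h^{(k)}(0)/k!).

L = 9·Dx + 10·Dx^3 + Dx^5  (order 5).
h: a_k = 0, -2, 0, -1, 0, 13/20, 0, -121/840, …
ICs: h(0) = 0, h′(0) = -2, h′′(0) = 0, h′′′(0) = -6, h′′′′(0) = 0.

f: a_k = -3, 0, 3/2, 0, -1/8, 0, 1/240, 0, …
g: a_k = 1, 0, -9/2, 0, 27/8, 0, -81/80, 0, …
Sum ⇒ L₀ = lclm(L_f,L_g) in ℚ(x)⟨Dx⟩.
∫: right-multiply L₀ by Dx.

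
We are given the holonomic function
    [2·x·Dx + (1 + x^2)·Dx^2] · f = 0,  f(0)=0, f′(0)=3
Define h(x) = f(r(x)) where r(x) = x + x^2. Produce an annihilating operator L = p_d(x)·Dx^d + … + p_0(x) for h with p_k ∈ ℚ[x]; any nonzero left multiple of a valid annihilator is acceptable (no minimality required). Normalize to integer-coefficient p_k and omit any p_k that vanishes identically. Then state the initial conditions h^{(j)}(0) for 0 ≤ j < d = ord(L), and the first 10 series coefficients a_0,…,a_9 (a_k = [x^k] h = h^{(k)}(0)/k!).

f: a_k = 0, 3, 0, -1, 0, 3/5, 0, -3/7, 0, 1/3, …
Change of var in L_f (x↦r) gives L₀.
L = (-2 + 2·x + 8·x^2 + 12·x^3 + 6·x^4)·Dx + (1 + 2·x + x^2 + 4·x^3 + 5·x^4 + 2·x^5)·Dx^2  (order 2).
h: a_k = 0, 3, 3, -1, -3, -12/5, 2, 39/7, 3, -17/3, …
ICs: h(0) = 0, h′(0) = 3.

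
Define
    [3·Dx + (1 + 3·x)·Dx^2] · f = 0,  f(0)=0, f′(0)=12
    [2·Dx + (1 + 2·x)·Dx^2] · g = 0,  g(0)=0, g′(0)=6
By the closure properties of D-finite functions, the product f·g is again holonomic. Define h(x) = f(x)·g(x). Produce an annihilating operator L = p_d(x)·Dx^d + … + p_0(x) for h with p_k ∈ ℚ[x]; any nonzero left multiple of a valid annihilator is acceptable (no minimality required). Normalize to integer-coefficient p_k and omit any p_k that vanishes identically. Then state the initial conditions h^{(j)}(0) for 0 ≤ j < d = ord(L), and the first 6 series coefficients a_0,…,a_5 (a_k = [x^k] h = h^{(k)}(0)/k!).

f: a_k = 0, 12, -18, 36, -81, 972/5, …
g: a_k = 0, 6, -6, 8, -12, 96/5, …
Sym-product of L_f,L_g gives L₀ (≤ ord 4).
L = (156 + 720·x + 864·x^2)·Dx + (310 + 2244·x + 5400·x^2 + 4320·x^3)·Dx^2 + (88 + 860·x + 3132·x^2 + 5040·x^3 + 3024·x^4)·Dx^3 + (5 + 62·x + 305·x^2 + 744·x^3 + 900·x^4 + 432·x^5)·Dx^4  (order 4).
h: a_k = 0, 0, 72, -180, 420, -990, …
ICs: h(0) = 0, h′(0) = 0, h′′(0) = 144, h′′′(0) = -1080.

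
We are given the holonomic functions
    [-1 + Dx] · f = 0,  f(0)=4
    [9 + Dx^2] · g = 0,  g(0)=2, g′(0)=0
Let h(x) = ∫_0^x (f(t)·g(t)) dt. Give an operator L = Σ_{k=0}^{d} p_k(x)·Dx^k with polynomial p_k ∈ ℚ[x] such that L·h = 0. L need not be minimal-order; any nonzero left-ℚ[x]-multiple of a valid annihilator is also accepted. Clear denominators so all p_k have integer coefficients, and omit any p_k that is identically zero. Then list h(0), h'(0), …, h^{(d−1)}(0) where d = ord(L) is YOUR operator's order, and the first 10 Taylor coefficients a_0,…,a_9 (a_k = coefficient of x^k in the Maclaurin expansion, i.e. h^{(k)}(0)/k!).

L = 10·Dx - 2·Dx^2 + Dx^3  (order 3).
h: a_k = 0, 8, 4, -32/3, -26/3, 28/15, 158/45, 176/315, -307/630, -527/2835, …
ICs: h(0) = 0, h′(0) = 8, h′′(0) = 8.

f: a_k = 4, 4, 2, 2/3, 1/6, 1/30, 1/180, 1/1260, 1/10080, 1/90720, …
g: a_k = 2, 0, -9, 0, 27/4, 0, -81/40, 0, 729/2240, 0, …
f·g: L₀ = L_f ⊗_s L_g, ord ≤ 1·2.
h=∫₀ˣh₀: take L = L₀·Dx.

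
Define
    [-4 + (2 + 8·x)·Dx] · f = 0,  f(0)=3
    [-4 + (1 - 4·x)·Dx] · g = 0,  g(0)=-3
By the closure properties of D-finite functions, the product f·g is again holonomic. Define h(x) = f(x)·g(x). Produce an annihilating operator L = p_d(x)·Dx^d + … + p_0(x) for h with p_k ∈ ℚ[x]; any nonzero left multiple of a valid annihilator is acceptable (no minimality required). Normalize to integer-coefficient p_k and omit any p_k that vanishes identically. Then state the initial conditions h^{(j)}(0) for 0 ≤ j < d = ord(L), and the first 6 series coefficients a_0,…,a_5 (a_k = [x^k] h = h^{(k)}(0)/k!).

L = (6 + 8·x) + (-1 + 16·x^2)·Dx  (order 1).
h: a_k = -9, -54, -198, -828, -3222, -13140, …
ICs: h(0) = -9.

f: a_k = 3, 6, -6, 12, -30, 84, …
g: a_k = -3, -12, -48, -192, -768, -3072, …
Product ⇒ symmetric product L₀, ord ≤ 1.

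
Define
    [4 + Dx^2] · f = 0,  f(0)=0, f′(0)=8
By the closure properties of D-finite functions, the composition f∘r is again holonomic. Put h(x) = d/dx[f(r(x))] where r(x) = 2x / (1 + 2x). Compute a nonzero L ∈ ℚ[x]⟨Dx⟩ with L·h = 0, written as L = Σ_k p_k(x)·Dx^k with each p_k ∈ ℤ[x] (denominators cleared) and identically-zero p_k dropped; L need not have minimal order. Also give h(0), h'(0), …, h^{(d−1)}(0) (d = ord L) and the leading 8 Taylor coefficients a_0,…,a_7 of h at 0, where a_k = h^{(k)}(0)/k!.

f: a_k = 0, 8, 0, -16/3, 0, 16/15, 0, -32/315, …
Substitute x→r, Dx→(1/r')Dx; clear ⇒ L₀.
h₀' ⇒ L via d/dx closure of L₀.
L = (40 + 96·x + 96·x^2) + (12 + 72·x + 144·x^2 + 96·x^3)·Dx + (1 + 8·x + 24·x^2 + 32·x^3 + 16·x^4)·Dx^2  (order 2).
h: a_k = 16, -64, 64, 512, -11008/3, 15360, -2262016/45, 6209536/45, …
ICs: h(0) = 16, h′(0) = -64.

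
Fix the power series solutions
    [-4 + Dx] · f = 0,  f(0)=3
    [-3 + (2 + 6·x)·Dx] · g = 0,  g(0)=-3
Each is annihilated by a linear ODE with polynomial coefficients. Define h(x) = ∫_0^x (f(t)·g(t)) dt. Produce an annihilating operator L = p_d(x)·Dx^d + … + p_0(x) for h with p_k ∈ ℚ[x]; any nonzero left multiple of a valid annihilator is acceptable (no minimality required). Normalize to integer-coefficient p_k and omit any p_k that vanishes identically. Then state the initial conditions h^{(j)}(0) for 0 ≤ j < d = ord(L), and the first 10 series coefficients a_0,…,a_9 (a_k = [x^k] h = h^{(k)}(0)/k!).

f: a_k = 3, 12, 24, 32, 32, 128/5, 256/15, 1024/105, 512/105, 2048/945, …
g: a_k = -3, -9/2, 27/8, -81/16, 1215/128, -5103/256, 45927/1024, -216513/2048, 8444007/32768, -42220035/65536, …
L₀ := L_f ⊗_s L_g (sym. prod.), ord ≤ 1.
h=∫h₀ ⇒ L = L₀·Dx.
L = (-11 - 24·x)·Dx + (2 + 6·x)·Dx^2  (order 2).
h: a_k = 0, -9, -99/4, -309/8, -2859/64, -24483/640, -76883/2560, -497863/35840, -9695729/573440, 133285631/10321920, …
ICs: h(0) = 0, h′(0) = -9.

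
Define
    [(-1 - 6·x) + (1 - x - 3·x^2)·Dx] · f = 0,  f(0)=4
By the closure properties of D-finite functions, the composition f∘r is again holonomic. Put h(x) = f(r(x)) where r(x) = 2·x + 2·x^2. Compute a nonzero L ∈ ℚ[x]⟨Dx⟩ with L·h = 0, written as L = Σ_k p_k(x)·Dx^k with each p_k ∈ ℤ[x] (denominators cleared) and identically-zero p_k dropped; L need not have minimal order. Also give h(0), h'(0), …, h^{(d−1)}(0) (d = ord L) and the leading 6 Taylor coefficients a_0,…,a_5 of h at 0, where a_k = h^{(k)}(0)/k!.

L = (2 + 28·x + 72·x^2 + 48·x^3) + (-1 + 2·x + 14·x^2 + 24·x^3 + 12·x^4)·Dx  (order 1).
h: a_k = 4, 8, 72, 352, 1952, 10656, …
ICs: h(0) = 4.

f: a_k = 4, 4, 16, 28, 76, 160, …
f∘r: x↦r, Dx↦Dx/r' in L_f ⇒ L₀.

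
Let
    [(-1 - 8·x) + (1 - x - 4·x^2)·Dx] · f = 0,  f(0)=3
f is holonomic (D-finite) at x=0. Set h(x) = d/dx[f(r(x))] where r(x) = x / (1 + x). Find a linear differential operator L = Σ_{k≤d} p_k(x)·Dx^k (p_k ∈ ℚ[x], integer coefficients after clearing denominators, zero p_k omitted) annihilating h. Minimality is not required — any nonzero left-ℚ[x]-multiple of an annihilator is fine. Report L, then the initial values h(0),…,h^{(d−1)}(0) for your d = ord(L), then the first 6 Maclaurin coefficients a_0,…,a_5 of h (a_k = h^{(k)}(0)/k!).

L = (8 + 24·x + 120·x^2 + 72·x^3) + (-1 - 11·x - 15·x^2 + 31·x^3 + 36·x^4)·Dx  (order 1).
h: a_k = 3, 24, 0, 192, -240, 1440, …
ICs: h(0) = 3.

f: a_k = 3, 3, 15, 27, 87, 195, …
L₀ from L_f via x↦r, Dx↦r'^{-1}Dx.
Derive L from L₀ (diff closure).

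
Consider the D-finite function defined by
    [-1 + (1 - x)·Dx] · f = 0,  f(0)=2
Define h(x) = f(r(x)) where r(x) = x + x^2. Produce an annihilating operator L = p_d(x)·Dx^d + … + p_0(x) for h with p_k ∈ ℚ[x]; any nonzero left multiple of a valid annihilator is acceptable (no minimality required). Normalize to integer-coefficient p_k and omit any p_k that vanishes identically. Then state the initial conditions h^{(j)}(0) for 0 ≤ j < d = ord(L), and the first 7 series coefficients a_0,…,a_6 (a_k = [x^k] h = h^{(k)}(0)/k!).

L = (1 + 2·x) + (-1 + x + x^2)·Dx  (order 1).
h: a_k = 2, 2, 4, 6, 10, 16, 26, …
ICs: h(0) = 2.

f: a_k = 2, 2, 2, 2, 2, 2, 2, …
Substitute x→r, Dx→(1/r')Dx; clear ⇒ L₀.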